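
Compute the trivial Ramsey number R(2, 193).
R(2, 193) = 193

R(2, k) = k for all k ≥ 2: in a 2-colouring of K_k, either some edge is red (a red K_2) or all edges are blue (a blue K_k). And K_{192} coloured all-blue has no blue K_193, so R(2, 193) > 192. Hence R(2, 193) = 193.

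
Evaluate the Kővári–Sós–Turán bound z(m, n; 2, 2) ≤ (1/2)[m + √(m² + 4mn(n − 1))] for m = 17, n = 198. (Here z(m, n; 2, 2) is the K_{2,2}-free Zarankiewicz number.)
z(17, 198; 2, 2) ≤ (1/2)[17 + √(17² + 4·17·198·197)] = (1/2)[17 + √2652697] = 822.8551

Kővári–Sós–Turán: let r_1, ..., r_17 be the row sums and z = Σ r_i the total number of 1s. Each pair of columns can share at most one row with both entries 1 (else a 2×2 all-ones block appears), so Σ_i C(r_i, 2) ≤ C(198, 2) = 19503. By convexity Σ_i C(r_i, 2) ≥ 17·C(z/17, 2) = z(z − 17)/(2·17), giving z² − 17z − 17·198·197 ≤ 0 and hence z ≤ (1/2)[17 + √(289 + 4·663102)] = (1/2)[17 + √2652697] ≈ (1/2)(17 + 1628.7102) = 822.8551.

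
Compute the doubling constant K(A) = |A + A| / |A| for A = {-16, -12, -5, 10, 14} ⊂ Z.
K = |A + A| / |A| = 14/5

Enumerate A + A = {a + b : a, b ∈ A}. With |A| = 5, there are |A|^2 = 25 ordered sum pairs; collecting distinct values, A + A = {-32, -28, -24, -21, -17, -10, -6, -2, 2, 5, 9, 20, 24, 28}, so |A + A| = 14. Thus K = 14/5. For comparison, the minimum possible |A + A| over all 5-element sets is 2·5 − 1 = 9 (so min K = 9/5), attained only by arithmetic progressions.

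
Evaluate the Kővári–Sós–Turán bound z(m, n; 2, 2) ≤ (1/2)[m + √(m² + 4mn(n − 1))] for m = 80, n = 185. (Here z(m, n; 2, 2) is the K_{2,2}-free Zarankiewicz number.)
z(80, 185; 2, 2) ≤ (1/2)[80 + √(80² + 4·80·185·184)] = (1/2)[80 + √10899200] = 1690.6968

Kővári–Sós–Turán: let r_1, ..., r_80 be the row sums and z = Σ r_i the total number of 1s. Each pair of columns can share at most one row with both entries 1 (else a 2×2 all-ones block appears), so Σ_i C(r_i, 2) ≤ C(185, 2) = 17020. By convexity Σ_i C(r_i, 2) ≥ 80·C(z/80, 2) = z(z − 80)/(2·80), giving z² − 80z − 80·185·184 ≤ 0 and hence z ≤ (1/2)[80 + √(6400 + 4·2723200)] = (1/2)[80 + √10899200] ≈ (1/2)(80 + 3301.3936) = 1690.6968.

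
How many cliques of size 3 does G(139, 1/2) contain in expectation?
E[# K_3] = C(139, 3) · (1/2)^C(3, 2) = 437989 / 2^3 = 54748.625

For each 3-subset S of vertices (there are C(139, 3) = 437989 such S), let X_S = 1 if S induces a K_3 (all C(3, 2) = 3 edges present). Then P(X_S = 1) = (1/2)^3 = 1/8. By linearity of expectation, E[# K_3] = C(139, 3) · (1/2)^3 = 437989 / 8 = 54748.625.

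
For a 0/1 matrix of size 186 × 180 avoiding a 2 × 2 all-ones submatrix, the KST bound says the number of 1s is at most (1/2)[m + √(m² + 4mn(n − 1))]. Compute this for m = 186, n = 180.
z(186, 180; 2, 2) ≤ (1/2)[186 + √(186² + 4·186·180·179)] = (1/2)[186 + √24006276] = 2542.81

Kővári–Sós–Turán: let r_1, ..., r_186 be the row sums and z = Σ r_i the total number of 1s. Each pair of columns can share at most one row with both entries 1 (else a 2×2 all-ones block appears), so Σ_i C(r_i, 2) ≤ C(180, 2) = 16110. By convexity Σ_i C(r_i, 2) ≥ 186·C(z/186, 2) = z(z − 186)/(2·186), giving z² − 186z − 186·180·179 ≤ 0 and hence z ≤ (1/2)[186 + √(34596 + 4·5992920)] = (1/2)[186 + √24006276] ≈ (1/2)(186 + 4899.62) = 2542.81.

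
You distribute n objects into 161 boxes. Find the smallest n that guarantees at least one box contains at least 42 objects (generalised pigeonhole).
n = (42 − 1)·161 + 1 = 6602

By the generalised pigeonhole principle, to guarantee some box contains ≥ r objects we need more than (r − 1) · k objects total. Threshold: n = (r − 1) · k + 1. With r = 42 and k = 161: n = 41 · 161 + 1 = 6601 + 1 = 6602. For n = 6601 = 41 · 161, we can put exactly 41 objects in every box, avoiding 42 in any single one — so 6602 is tight.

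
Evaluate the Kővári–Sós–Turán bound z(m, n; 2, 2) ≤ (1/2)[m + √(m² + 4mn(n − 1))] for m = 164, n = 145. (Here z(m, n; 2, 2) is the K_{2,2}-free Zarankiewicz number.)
z(164, 145; 2, 2) ≤ (1/2)[164 + √(164² + 4·164·145·144)] = (1/2)[164 + √13724176] = 1934.3077

Kővári–Sós–Turán: let r_1, ..., r_164 be the row sums and z = Σ r_i the total number of 1s. Each pair of columns can share at most one row with both entries 1 (else a 2×2 all-ones block appears), so Σ_i C(r_i, 2) ≤ C(145, 2) = 10440. By convexity Σ_i C(r_i, 2) ≥ 164·C(z/164, 2) = z(z − 164)/(2·164), giving z² − 164z − 164·145·144 ≤ 0 and hence z ≤ (1/2)[164 + √(26896 + 4·3424320)] = (1/2)[164 + √13724176] ≈ (1/2)(164 + 3704.6155) = 1934.3077.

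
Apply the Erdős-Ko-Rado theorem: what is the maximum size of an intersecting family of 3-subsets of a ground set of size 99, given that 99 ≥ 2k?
max |F| = C(98, 2) = 4753

The Erdős-Ko-Rado theorem states: for n ≥ 2k, an intersecting family of k-subsets of an n-element set has size at most C(n − 1, k − 1), with equality for 'star' families {A ⊆ [n] : |A| = k, i ∈ A} (fix an element i). For n = 99, k = 3: C(98, 2) = 4753.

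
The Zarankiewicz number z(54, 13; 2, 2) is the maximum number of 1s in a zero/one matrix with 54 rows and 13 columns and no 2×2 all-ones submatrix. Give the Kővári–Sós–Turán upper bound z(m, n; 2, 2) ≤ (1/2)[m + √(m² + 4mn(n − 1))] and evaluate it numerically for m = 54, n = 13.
z(54, 13; 2, 2) ≤ (1/2)[54 + √(54² + 4·54·13·12)] = (1/2)[54 + √36612] = 122.6713

Kővári–Sós–Turán: let r_1, ..., r_54 be the row sums and z = Σ r_i the total number of 1s. Each pair of columns can share at most one row with both entries 1 (else a 2×2 all-ones block appears), so Σ_i C(r_i, 2) ≤ C(13, 2) = 78. By convexity Σ_i C(r_i, 2) ≥ 54·C(z/54, 2) = z(z − 54)/(2·54), giving z² − 54z − 54·13·12 ≤ 0 and hence z ≤ (1/2)[54 + √(2916 + 4·8424)] = (1/2)[54 + √36612] ≈ (1/2)(54 + 191.3426) = 122.6713.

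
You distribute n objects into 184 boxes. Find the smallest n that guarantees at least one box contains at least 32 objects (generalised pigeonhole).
n = (32 − 1)·184 + 1 = 5705

By the generalised pigeonhole principle, to guarantee some box contains ≥ r objects we need more than (r − 1) · k objects total. Threshold: n = (r − 1) · k + 1. With r = 32 and k = 184: n = 31 · 184 + 1 = 5704 + 1 = 5705. For n = 5704 = 31 · 184, we can put exactly 31 objects in every box, avoiding 32 in any single one — so 5705 is tight.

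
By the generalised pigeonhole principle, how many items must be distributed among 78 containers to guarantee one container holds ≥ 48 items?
n = (48 − 1)·78 + 1 = 3667

By the generalised pigeonhole principle, to guarantee some box contains ≥ r objects we need more than (r − 1) · k objects total. Threshold: n = (r − 1) · k + 1. With r = 48 and k = 78: n = 47 · 78 + 1 = 3666 + 1 = 3667. For n = 3666 = 47 · 78, we can put exactly 47 objects in every box, avoiding 48 in any single one — so 3667 is tight.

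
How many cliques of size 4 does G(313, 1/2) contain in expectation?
E[# K_4] = C(313, 4) · (1/2)^C(4, 2) = 392292290 / 2^6 = 196146145/32 = 6129567.03125

For each 4-subset S of vertices (there are C(313, 4) = 392292290 such S), let X_S = 1 if S induces a K_4 (all C(4, 2) = 6 edges present). Then P(X_S = 1) = (1/2)^6 = 1/64. By linearity of expectation, E[# K_4] = C(313, 4) · (1/2)^6 = 392292290 / 64 = 196146145/32 = 6129567.03125.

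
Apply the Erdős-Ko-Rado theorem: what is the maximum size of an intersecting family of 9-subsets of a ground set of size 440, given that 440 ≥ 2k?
max |F| = C(439, 8) = 32087557740825918

Erdős-Ko-Rado (1961): when n ≥ 2k, max |F| = C(n−1, k−1). The bound is attained by the star {A : i ∈ A} for any fixed i ∈ [n]. Here C(440−1, 9−1) = C(439, 8) = 32087557740825918.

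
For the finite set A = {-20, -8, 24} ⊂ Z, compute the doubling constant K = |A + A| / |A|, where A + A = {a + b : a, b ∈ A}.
K = |A + A| / |A| = 6/3 = 2

Enumerate A + A = {a + b : a, b ∈ A}. With |A| = 3, there are |A|^2 = 9 ordered sum pairs; collecting distinct values, A + A = {-40, -28, -16, 4, 16, 48}, so |A + A| = 6. Thus K = 6/3 = 2. For comparison, the minimum possible |A + A| over all 3-element sets is 2·3 − 1 = 5 (so min K = 5/3), attained only by arithmetic progressions.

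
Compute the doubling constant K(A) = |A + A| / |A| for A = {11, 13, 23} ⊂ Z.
K = |A + A| / |A| = 6/3 = 2

Enumerate A + A = {a + b : a, b ∈ A}. With |A| = 3, there are |A|^2 = 9 ordered sum pairs; collecting distinct values, A + A = {22, 24, 26, 34, 36, 46}, so |A + A| = 6. Thus K = 6/3 = 2. For comparison, the minimum possible |A + A| over all 3-element sets is 2·3 − 1 = 5 (so min K = 5/3), attained only by arithmetic progressions.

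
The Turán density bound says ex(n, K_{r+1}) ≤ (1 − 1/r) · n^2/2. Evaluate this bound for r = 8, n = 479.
Turán density bound = (7/8) · 479^2/2 = 1606087/16 ≈ 100380.4375

Turán's theorem: ex(n, K_{r+1}) is achieved by the complete r-partite Turán graph T(n, r) with parts as balanced as possible, and is at most (1 − 1/r) · n^2/2. For r = 8, n = 479: the density bound is (7/8) · 229441/2 = 1606087/16 ≈ 100380.4375. The integer-valued extremum is e(T(479, 8)) = 100380, which is strictly less than the density bound 1606087/16 since 8 ∤ 479 (the parts of T(479, 8) cannot all be equal).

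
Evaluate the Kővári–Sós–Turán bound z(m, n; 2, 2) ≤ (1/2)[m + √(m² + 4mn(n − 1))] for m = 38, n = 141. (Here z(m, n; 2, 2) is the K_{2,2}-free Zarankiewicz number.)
z(38, 141; 2, 2) ≤ (1/2)[38 + √(38² + 4·38·141·140)] = (1/2)[38 + √3001924] = 885.3031

Kővári–Sós–Turán: let r_1, ..., r_38 be the row sums and z = Σ r_i the total number of 1s. Each pair of columns can share at most one row with both entries 1 (else a 2×2 all-ones block appears), so Σ_i C(r_i, 2) ≤ C(141, 2) = 9870. By convexity Σ_i C(r_i, 2) ≥ 38·C(z/38, 2) = z(z − 38)/(2·38), giving z² − 38z − 38·141·140 ≤ 0 and hence z ≤ (1/2)[38 + √(1444 + 4·750120)] = (1/2)[38 + √3001924] ≈ (1/2)(38 + 1732.6061) = 885.3031.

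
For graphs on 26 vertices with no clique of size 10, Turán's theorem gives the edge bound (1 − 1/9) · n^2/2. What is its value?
Turán density bound = (8/9) · 26^2/2 = 2704/9 ≈ 300.4444

Turán's theorem: ex(n, K_{r+1}) is achieved by the complete r-partite Turán graph T(n, r) with parts as balanced as possible, and is at most (1 − 1/r) · n^2/2. For r = 9, n = 26: the density bound is (8/9) · 676/2 = 2704/9 ≈ 300.4444. The integer-valued extremum is e(T(26, 9)) = 300, which is strictly less than the density bound 2704/9 since 9 ∤ 26 (the parts of T(26, 9) cannot all be equal).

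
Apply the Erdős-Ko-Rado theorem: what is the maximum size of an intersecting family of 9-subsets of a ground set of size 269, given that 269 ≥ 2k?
max |F| = C(268, 8) = 593956331943183

Erdős-Ko-Rado (1961): when n ≥ 2k, max |F| = C(n−1, k−1). The bound is attained by the star {A : i ∈ A} for any fixed i ∈ [n]. Here C(269−1, 9−1) = C(268, 8) = 593956331943183.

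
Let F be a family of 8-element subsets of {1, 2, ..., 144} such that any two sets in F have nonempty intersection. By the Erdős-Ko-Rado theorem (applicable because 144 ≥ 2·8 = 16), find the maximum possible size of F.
max |F| = C(143, 7) = 209004408899

Erdős-Ko-Rado (1961): when n ≥ 2k, max |F| = C(n−1, k−1). The bound is attained by the star {A : i ∈ A} for any fixed i ∈ [n]. Here C(144−1, 8−1) = C(143, 7) = 209004408899.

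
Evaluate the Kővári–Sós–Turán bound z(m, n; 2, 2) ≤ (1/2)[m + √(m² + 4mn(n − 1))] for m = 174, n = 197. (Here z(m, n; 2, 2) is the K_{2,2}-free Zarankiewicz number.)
z(174, 197; 2, 2) ≤ (1/2)[174 + √(174² + 4·174·197·196)] = (1/2)[174 + √26904228] = 2680.4643

Kővári–Sós–Turán: let r_1, ..., r_174 be the row sums and z = Σ r_i the total number of 1s. Each pair of columns can share at most one row with both entries 1 (else a 2×2 all-ones block appears), so Σ_i C(r_i, 2) ≤ C(197, 2) = 19306. By convexity Σ_i C(r_i, 2) ≥ 174·C(z/174, 2) = z(z − 174)/(2·174), giving z² − 174z − 174·197·196 ≤ 0 and hence z ≤ (1/2)[174 + √(30276 + 4·6718488)] = (1/2)[174 + √26904228] ≈ (1/2)(174 + 5186.9286) = 2680.4643.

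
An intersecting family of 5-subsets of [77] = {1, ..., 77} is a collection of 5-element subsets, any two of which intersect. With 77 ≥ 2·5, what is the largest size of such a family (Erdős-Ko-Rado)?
max |F| = C(76, 4) = 1282975

Erdős-Ko-Rado (1961): when n ≥ 2k, max |F| = C(n−1, k−1). The bound is attained by the star {A : i ∈ A} for any fixed i ∈ [n]. Here C(77−1, 5−1) = C(76, 4) = 1282975.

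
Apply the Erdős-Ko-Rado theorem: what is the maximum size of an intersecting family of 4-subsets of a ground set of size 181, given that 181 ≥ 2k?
max |F| = C(180, 3) = 955860

The Erdős-Ko-Rado theorem states: for n ≥ 2k, an intersecting family of k-subsets of an n-element set has size at most C(n − 1, k − 1), with equality for 'star' families {A ⊆ [n] : |A| = k, i ∈ A} (fix an element i). For n = 181, k = 4: C(180, 3) = 955860.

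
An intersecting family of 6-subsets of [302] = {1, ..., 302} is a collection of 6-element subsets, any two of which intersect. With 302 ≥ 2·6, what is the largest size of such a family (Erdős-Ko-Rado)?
max |F| = C(301, 5) = 19913628735

Erdős-Ko-Rado (1961): when n ≥ 2k, max |F| = C(n−1, k−1). The bound is attained by the star {A : i ∈ A} for any fixed i ∈ [n]. Here C(302−1, 6−1) = C(301, 5) = 19913628735.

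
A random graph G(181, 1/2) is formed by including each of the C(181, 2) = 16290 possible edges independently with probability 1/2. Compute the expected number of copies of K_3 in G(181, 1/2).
E[# K_3] = C(181, 3) · (1/2)^C(3, 2) = 971970 / 2^3 = 485985/4 = 121496.25

For each 3-subset S of vertices (there are C(181, 3) = 971970 such S), let X_S = 1 if S induces a K_3 (all C(3, 2) = 3 edges present). Then P(X_S = 1) = (1/2)^3 = 1/8. By linearity of expectation, E[# K_3] = C(181, 3) · (1/2)^3 = 971970 / 8 = 485985/4 = 121496.25.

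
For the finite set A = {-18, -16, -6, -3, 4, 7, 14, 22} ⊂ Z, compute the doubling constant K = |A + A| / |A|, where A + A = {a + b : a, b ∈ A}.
K = |A + A| / |A| = 29/8

Enumerate A + A = {a + b : a, b ∈ A}. With |A| = 8, there are |A|^2 = 64 ordered sum pairs; collecting distinct values, A + A = {-36, -34, -32, -24, -22, -21, -19, -14, -12, -11, -9, -6, -4, -2, 1, 4, 6, 8, 11, 14, 16, 18, 19, 21, 26, 28, 29, 36, 44}, so |A + A| = 29. Thus K = 29/8. For comparison, the minimum possible |A + A| over all 8-element sets is 2·8 − 1 = 15 (so min K = 15/8), attained only by arithmetic progressions.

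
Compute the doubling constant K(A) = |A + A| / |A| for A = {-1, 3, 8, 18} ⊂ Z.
K = |A + A| / |A| = 10/4 = 5/2

Enumerate A + A = {a + b : a, b ∈ A}. With |A| = 4, there are |A|^2 = 16 ordered sum pairs; collecting distinct values, A + A = {-2, 2, 6, 7, 11, 16, 17, 21, 26, 36}, so |A + A| = 10. Thus K = 10/4 = 5/2. For comparison, the minimum possible |A + A| over all 4-element sets is 2·4 − 1 = 7 (so min K = 7/4), attained only by arithmetic progressions.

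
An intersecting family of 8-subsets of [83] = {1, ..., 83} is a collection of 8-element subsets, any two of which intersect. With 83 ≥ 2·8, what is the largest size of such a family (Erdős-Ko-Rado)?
max |F| = C(82, 7) = 3801756816

Erdős-Ko-Rado (1961): when n ≥ 2k, max |F| = C(n−1, k−1). The bound is attained by the star {A : i ∈ A} for any fixed i ∈ [n]. Here C(83−1, 8−1) = C(82, 7) = 3801756816.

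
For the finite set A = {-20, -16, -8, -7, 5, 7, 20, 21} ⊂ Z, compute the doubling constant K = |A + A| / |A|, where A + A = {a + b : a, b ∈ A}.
K = |A + A| / |A| = 31/8

Enumerate A + A = {a + b : a, b ∈ A}. With |A| = 8, there are |A|^2 = 64 ordered sum pairs; collecting distinct values, A + A = {-40, -36, -32, -28, -27, -24, -23, -16, -15, -14, -13, -11, -9, -3, -2, -1, 0, 1, 4, 5, 10, 12, 13, 14, 25, 26, 27, 28, 40, 41, 42}, so |A + A| = 31. Thus K = 31/8. For comparison, the minimum possible |A + A| over all 8-element sets is 2·8 − 1 = 15 (so min K = 15/8), attained only by arithmetic progressions.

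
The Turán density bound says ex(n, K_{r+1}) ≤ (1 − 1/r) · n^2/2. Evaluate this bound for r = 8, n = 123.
Turán density bound = (7/8) · 123^2/2 = 105903/16 ≈ 6618.9375

Turán's theorem: ex(n, K_{r+1}) is achieved by the complete r-partite Turán graph T(n, r) with parts as balanced as possible, and is at most (1 − 1/r) · n^2/2. For r = 8, n = 123: the density bound is (7/8) · 15129/2 = 105903/16 ≈ 6618.9375. The integer-valued extremum is e(T(123, 8)) = 6618, which is strictly less than the density bound 105903/16 since 8 ∤ 123 (the parts of T(123, 8) cannot all be equal).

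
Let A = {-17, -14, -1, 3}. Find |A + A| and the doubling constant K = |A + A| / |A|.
K = |A + A| / |A| = 10/4 = 5/2

Enumerate A + A = {a + b : a, b ∈ A}. With |A| = 4, there are |A|^2 = 16 ordered sum pairs; collecting distinct values, A + A = {-34, -31, -28, -18, -15, -14, -11, -2, 2, 6}, so |A + A| = 10. Thus K = 10/4 = 5/2. For comparison, the minimum possible |A + A| over all 4-element sets is 2·4 − 1 = 7 (so min K = 7/4), attained only by arithmetic progressions.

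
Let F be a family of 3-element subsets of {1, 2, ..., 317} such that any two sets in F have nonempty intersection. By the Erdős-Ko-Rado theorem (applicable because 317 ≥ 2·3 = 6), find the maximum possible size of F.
max |F| = C(316, 2) = 49770

Erdős-Ko-Rado (1961): when n ≥ 2k, max |F| = C(n−1, k−1). The bound is attained by the star {A : i ∈ A} for any fixed i ∈ [n]. Here C(317−1, 3−1) = C(316, 2) = 49770.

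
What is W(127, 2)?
W(127, 2) = 127 + 1 = 128

A 2-term AP is any pair of integers, so a monochromatic 2-AP exists iff some colour is used at least twice. With 127 colours, the colouring i ↦ i on {1, ..., 127} uses each colour once, avoiding any monochromatic pair, so W(127, 2) > 127. For {1, ..., 128}, pigeonhole forces two integers of the same colour, which form a monochromatic 2-AP. Hence W(127, 2) = 128.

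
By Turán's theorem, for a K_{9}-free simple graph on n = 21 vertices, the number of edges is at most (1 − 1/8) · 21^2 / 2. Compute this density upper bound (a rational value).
Turán density bound = (7/8) · 21^2/2 = 3087/16 ≈ 192.9375

Turán's theorem: ex(n, K_{r+1}) is achieved by the complete r-partite Turán graph T(n, r) with parts as balanced as possible, and is at most (1 − 1/r) · n^2/2. For r = 8, n = 21: the density bound is (7/8) · 441/2 = 3087/16 ≈ 192.9375. The integer-valued extremum is e(T(21, 8)) = 192, which is strictly less than the density bound 3087/16 since 8 ∤ 21 (the parts of T(21, 8) cannot all be equal).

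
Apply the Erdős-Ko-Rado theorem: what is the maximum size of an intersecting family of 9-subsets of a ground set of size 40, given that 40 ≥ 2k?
max |F| = C(39, 8) = 61523748

The Erdős-Ko-Rado theorem states: for n ≥ 2k, an intersecting family of k-subsets of an n-element set has size at most C(n − 1, k − 1), with equality for 'star' families {A ⊆ [n] : |A| = k, i ∈ A} (fix an element i). For n = 40, k = 9: C(39, 8) = 61523748.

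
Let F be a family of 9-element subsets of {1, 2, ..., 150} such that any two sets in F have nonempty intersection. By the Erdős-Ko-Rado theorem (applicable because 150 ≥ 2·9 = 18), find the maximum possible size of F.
max |F| = C(149, 8) = 4976826800946

Erdős-Ko-Rado (1961): when n ≥ 2k, max |F| = C(n−1, k−1). The bound is attained by the star {A : i ∈ A} for any fixed i ∈ [n]. Here C(150−1, 9−1) = C(149, 8) = 4976826800946.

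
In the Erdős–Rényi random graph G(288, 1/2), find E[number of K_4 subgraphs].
E[# K_4] = C(288, 4) · (1/2)^C(4, 2) = 280720440 / 2^6 = 35090055/8 = 4386256.875

For each 4-subset S of vertices (there are C(288, 4) = 280720440 such S), let X_S = 1 if S induces a K_4 (all C(4, 2) = 6 edges present). Then P(X_S = 1) = (1/2)^6 = 1/64. By linearity of expectation, E[# K_4] = C(288, 4) · (1/2)^6 = 280720440 / 64 = 35090055/8 = 4386256.875.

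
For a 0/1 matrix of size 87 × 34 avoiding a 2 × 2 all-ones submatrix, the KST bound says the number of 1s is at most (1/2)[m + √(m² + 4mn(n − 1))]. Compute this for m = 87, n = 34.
z(87, 34; 2, 2) ≤ (1/2)[87 + √(87² + 4·87·34·33)] = (1/2)[87 + √398025] = 358.9461

Kővári–Sós–Turán: let r_1, ..., r_87 be the row sums and z = Σ r_i the total number of 1s. Each pair of columns can share at most one row with both entries 1 (else a 2×2 all-ones block appears), so Σ_i C(r_i, 2) ≤ C(34, 2) = 561. By convexity Σ_i C(r_i, 2) ≥ 87·C(z/87, 2) = z(z − 87)/(2·87), giving z² − 87z − 87·34·33 ≤ 0 and hence z ≤ (1/2)[87 + √(7569 + 4·97614)] = (1/2)[87 + √398025] ≈ (1/2)(87 + 630.8922) = 358.9461.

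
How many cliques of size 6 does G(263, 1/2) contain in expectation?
E[# K_6] = C(263, 6) · (1/2)^C(6, 2) = 433968161991 / 2^15 ≈ 13243657.287323

For each 6-subset S of vertices (there are C(263, 6) = 433968161991 such S), let X_S = 1 if S induces a K_6 (all C(6, 2) = 15 edges present). Then P(X_S = 1) = (1/2)^15 = 1/32768. By linearity of expectation, E[# K_6] = C(263, 6) · (1/2)^15 = 433968161991 / 32768 ≈ 13243657.287323.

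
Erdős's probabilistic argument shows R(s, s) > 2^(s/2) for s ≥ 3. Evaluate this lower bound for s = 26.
2^(26/2) = 8192; so R(26, 26) > 8192

Colour each edge of K_n uniformly at random with red/blue. The expected number of monochromatic K_26 is C(n, 26) · 2 · 2^(−C(26,2)). If C(n, 26) · 2^(1 − C(26,2)) < 1, then with positive probability no monochromatic K_26 exists, so R(26, 26) > n. The standard estimate C(n, 26) ≤ n^26/26! shows this inequality holds whenever n ≤ 2^(26/2) (since 26! · 2^(C(26,2) − 1) > 2^(26^2/2) ≥ n^26). Hence R(26, 26) > 2^(26/2) = 8192.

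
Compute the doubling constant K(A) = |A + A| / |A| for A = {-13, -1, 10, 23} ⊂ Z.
K = |A + A| / |A| = 10/4 = 5/2

Enumerate A + A = {a + b : a, b ∈ A}. With |A| = 4, there are |A|^2 = 16 ordered sum pairs; collecting distinct values, A + A = {-26, -14, -3, -2, 9, 10, 20, 22, 33, 46}, so |A + A| = 10. Thus K = 10/4 = 5/2. For comparison, the minimum possible |A + A| over all 4-element sets is 2·4 − 1 = 7 (so min K = 7/4), attained only by arithmetic progressions.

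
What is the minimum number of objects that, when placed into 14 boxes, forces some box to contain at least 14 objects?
n = (14 − 1)·14 + 1 = 183

By the generalised pigeonhole principle, to guarantee some box contains ≥ r objects we need more than (r − 1) · k objects total. Threshold: n = (r − 1) · k + 1. With r = 14 and k = 14: n = 13 · 14 + 1 = 182 + 1 = 183. For n = 182 = 13 · 14, we can put exactly 13 objects in every box, avoiding 14 in any single one — so 183 is tight.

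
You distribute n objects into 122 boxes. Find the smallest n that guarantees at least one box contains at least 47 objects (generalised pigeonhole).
n = (47 − 1)·122 + 1 = 5613

By the generalised pigeonhole principle, to guarantee some box contains ≥ r objects we need more than (r − 1) · k objects total. Threshold: n = (r − 1) · k + 1. With r = 47 and k = 122: n = 46 · 122 + 1 = 5612 + 1 = 5613. For n = 5612 = 46 · 122, we can put exactly 46 objects in every box, avoiding 47 in any single one — so 5613 is tight.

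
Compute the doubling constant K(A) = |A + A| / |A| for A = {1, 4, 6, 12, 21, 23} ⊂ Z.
K = |A + A| / |A| = 19/6

Enumerate A + A = {a + b : a, b ∈ A}. With |A| = 6, there are |A|^2 = 36 ordered sum pairs; collecting distinct values, A + A = {2, 5, 7, 8, 10, 12, 13, 16, 18, 22, 24, 25, 27, 29, 33, 35, 42, 44, 46}, so |A + A| = 19. Thus K = 19/6. For comparison, the minimum possible |A + A| over all 6-element sets is 2·6 − 1 = 11 (so min K = 11/6), attained only by arithmetic progressions.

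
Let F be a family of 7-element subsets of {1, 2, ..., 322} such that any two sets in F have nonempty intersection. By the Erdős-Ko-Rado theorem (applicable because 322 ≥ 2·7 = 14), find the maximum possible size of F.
max |F| = C(321, 6) = 1449728451424

The Erdős-Ko-Rado theorem states: for n ≥ 2k, an intersecting family of k-subsets of an n-element set has size at most C(n − 1, k − 1), with equality for 'star' families {A ⊆ [n] : |A| = k, i ∈ A} (fix an element i). For n = 322, k = 7: C(321, 6) = 1449728451424.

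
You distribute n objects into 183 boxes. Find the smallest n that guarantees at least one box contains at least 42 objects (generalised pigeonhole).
n = (42 − 1)·183 + 1 = 7504

By the generalised pigeonhole principle, to guarantee some box contains ≥ r objects we need more than (r − 1) · k objects total. Threshold: n = (r − 1) · k + 1. With r = 42 and k = 183: n = 41 · 183 + 1 = 7503 + 1 = 7504. For n = 7503 = 41 · 183, we can put exactly 41 objects in every box, avoiding 42 in any single one — so 7504 is tight.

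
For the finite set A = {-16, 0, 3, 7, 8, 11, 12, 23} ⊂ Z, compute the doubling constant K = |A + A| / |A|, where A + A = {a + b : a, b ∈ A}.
K = |A + A| / |A| = 30/8 = 15/4

Enumerate A + A = {a + b : a, b ∈ A}. With |A| = 8, there are |A|^2 = 64 ordered sum pairs; collecting distinct values, A + A = {-32, -16, -13, -9, -8, -5, -4, 0, 3, 6, 7, 8, 10, 11, 12, 14, 15, 16, 18, 19, 20, 22, 23, 24, 26, 30, 31, 34, 35, 46}, so |A + A| = 30. Thus K = 30/8 = 15/4. For comparison, the minimum possible |A + A| over all 8-element sets is 2·8 − 1 = 15 (so min K = 15/8), attained only by arithmetic progressions.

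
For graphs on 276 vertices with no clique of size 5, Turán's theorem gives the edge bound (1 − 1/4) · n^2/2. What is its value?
Turán density bound = (3/4) · 276^2/2 = 28566

Turán's theorem: ex(n, K_{r+1}) is achieved by the complete r-partite Turán graph T(n, r) with parts as balanced as possible, and is at most (1 − 1/r) · n^2/2. For r = 4, n = 276: the density bound is (3/4) · 76176/2 = 28566. Since 4 ∣ 276, the Turán graph T(276, 4) has parts of equal size 69, and its edge count e(T(276, 4)) = 28566 attains the density bound exactly.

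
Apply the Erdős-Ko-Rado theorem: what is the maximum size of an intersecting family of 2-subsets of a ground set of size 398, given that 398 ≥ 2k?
max |F| = C(397, 1) = 397

Erdős-Ko-Rado (1961): when n ≥ 2k, max |F| = C(n−1, k−1). The bound is attained by the star {A : i ∈ A} for any fixed i ∈ [n]. Here C(398−1, 2−1) = C(397, 1) = 397.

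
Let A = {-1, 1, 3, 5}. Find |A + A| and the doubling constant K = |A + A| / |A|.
K = |A + A| / |A| = 7/4

Enumerate A + A = {a + b : a, b ∈ A}. With |A| = 4, there are |A|^2 = 16 ordered sum pairs; collecting distinct values, A + A = {-2, 0, 2, 4, 6, 8, 10}, so |A + A| = 7. Thus K = 7/4. Here |A + A| = 2|A| − 1 = 7, the minimum possible — so K = 7/4 is minimal, which holds iff A is an arithmetic progression.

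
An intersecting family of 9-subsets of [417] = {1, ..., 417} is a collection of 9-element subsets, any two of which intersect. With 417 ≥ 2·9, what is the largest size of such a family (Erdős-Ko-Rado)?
max |F| = C(416, 8) = 20788229335792620

The Erdős-Ko-Rado theorem states: for n ≥ 2k, an intersecting family of k-subsets of an n-element set has size at most C(n − 1, k − 1), with equality for 'star' families {A ⊆ [n] : |A| = k, i ∈ A} (fix an element i). For n = 417, k = 9: C(416, 8) = 20788229335792620.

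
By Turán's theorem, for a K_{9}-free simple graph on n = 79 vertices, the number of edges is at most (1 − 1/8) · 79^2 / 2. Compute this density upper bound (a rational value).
Turán density bound = (7/8) · 79^2/2 = 43687/16 ≈ 2730.4375

Turán's theorem: ex(n, K_{r+1}) is achieved by the complete r-partite Turán graph T(n, r) with parts as balanced as possible, and is at most (1 − 1/r) · n^2/2. For r = 8, n = 79: the density bound is (7/8) · 6241/2 = 43687/16 ≈ 2730.4375. The integer-valued extremum is e(T(79, 8)) = 2730, which is strictly less than the density bound 43687/16 since 8 ∤ 79 (the parts of T(79, 8) cannot all be equal).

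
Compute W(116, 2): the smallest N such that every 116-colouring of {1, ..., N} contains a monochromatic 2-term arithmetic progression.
W(116, 2) = 116 + 1 = 117

A 2-term AP is any pair of integers, so a monochromatic 2-AP exists iff some colour is used at least twice. With 116 colours, the colouring i ↦ i on {1, ..., 116} uses each colour once, avoiding any monochromatic pair, so W(116, 2) > 116. For {1, ..., 117}, pigeonhole forces two integers of the same colour, which form a monochromatic 2-AP. Hence W(116, 2) = 117.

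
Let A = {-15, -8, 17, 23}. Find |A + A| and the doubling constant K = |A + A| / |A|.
K = |A + A| / |A| = 10/4 = 5/2

Enumerate A + A = {a + b : a, b ∈ A}. With |A| = 4, there are |A|^2 = 16 ordered sum pairs; collecting distinct values, A + A = {-30, -23, -16, 2, 8, 9, 15, 34, 40, 46}, so |A + A| = 10. Thus K = 10/4 = 5/2. For comparison, the minimum possible |A + A| over all 4-element sets is 2·4 − 1 = 7 (so min K = 7/4), attained only by arithmetic progressions.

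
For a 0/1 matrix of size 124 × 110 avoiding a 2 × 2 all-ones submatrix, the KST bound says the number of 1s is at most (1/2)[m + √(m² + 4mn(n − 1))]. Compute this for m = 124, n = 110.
z(124, 110; 2, 2) ≤ (1/2)[124 + √(124² + 4·124·110·109)] = (1/2)[124 + √5962416] = 1282.9029

Kővári–Sós–Turán: let r_1, ..., r_124 be the row sums and z = Σ r_i the total number of 1s. Each pair of columns can share at most one row with both entries 1 (else a 2×2 all-ones block appears), so Σ_i C(r_i, 2) ≤ C(110, 2) = 5995. By convexity Σ_i C(r_i, 2) ≥ 124·C(z/124, 2) = z(z − 124)/(2·124), giving z² − 124z − 124·110·109 ≤ 0 and hence z ≤ (1/2)[124 + √(15376 + 4·1486760)] = (1/2)[124 + √5962416] ≈ (1/2)(124 + 2441.8059) = 1282.9029.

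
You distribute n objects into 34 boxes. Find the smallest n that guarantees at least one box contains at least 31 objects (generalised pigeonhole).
n = (31 − 1)·34 + 1 = 1021

By the generalised pigeonhole principle, to guarantee some box contains ≥ r objects we need more than (r − 1) · k objects total. Threshold: n = (r − 1) · k + 1. With r = 31 and k = 34: n = 30 · 34 + 1 = 1020 + 1 = 1021. For n = 1020 = 30 · 34, we can put exactly 30 objects in every box, avoiding 31 in any single one — so 1021 is tight.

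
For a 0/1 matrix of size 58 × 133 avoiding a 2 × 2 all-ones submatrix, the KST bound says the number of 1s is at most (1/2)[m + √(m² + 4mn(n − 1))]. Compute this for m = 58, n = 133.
z(58, 133; 2, 2) ≤ (1/2)[58 + √(58² + 4·58·133·132)] = (1/2)[58 + √4076356] = 1038.4994

Kővári–Sós–Turán: let r_1, ..., r_58 be the row sums and z = Σ r_i the total number of 1s. Each pair of columns can share at most one row with both entries 1 (else a 2×2 all-ones block appears), so Σ_i C(r_i, 2) ≤ C(133, 2) = 8778. By convexity Σ_i C(r_i, 2) ≥ 58·C(z/58, 2) = z(z − 58)/(2·58), giving z² − 58z − 58·133·132 ≤ 0 and hence z ≤ (1/2)[58 + √(3364 + 4·1018248)] = (1/2)[58 + √4076356] ≈ (1/2)(58 + 2018.9988) = 1038.4994.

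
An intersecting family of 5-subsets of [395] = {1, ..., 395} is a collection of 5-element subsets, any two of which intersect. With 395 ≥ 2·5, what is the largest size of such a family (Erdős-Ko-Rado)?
max |F| = C(394, 4) = 988872626

The Erdős-Ko-Rado theorem states: for n ≥ 2k, an intersecting family of k-subsets of an n-element set has size at most C(n − 1, k − 1), with equality for 'star' families {A ⊆ [n] : |A| = k, i ∈ A} (fix an element i). For n = 395, k = 5: C(394, 4) = 988872626.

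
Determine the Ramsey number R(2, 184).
R(2, 184) = 184

R(2, k) = k for all k ≥ 2: in a 2-colouring of K_k, either some edge is red (a red K_2) or all edges are blue (a blue K_k). And K_{183} coloured all-blue has no blue K_184, so R(2, 184) > 183. Hence R(2, 184) = 184.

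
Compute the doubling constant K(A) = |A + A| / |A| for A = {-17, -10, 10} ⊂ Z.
K = |A + A| / |A| = 6/3 = 2

Enumerate A + A = {a + b : a, b ∈ A}. With |A| = 3, there are |A|^2 = 9 ordered sum pairs; collecting distinct values, A + A = {-34, -27, -20, -7, 0, 20}, so |A + A| = 6. Thus K = 6/3 = 2. For comparison, the minimum possible |A + A| over all 3-element sets is 2·3 − 1 = 5 (so min K = 5/3), attained only by arithmetic progressions.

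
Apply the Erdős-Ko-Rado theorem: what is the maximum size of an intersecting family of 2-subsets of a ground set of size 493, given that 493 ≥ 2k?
max |F| = C(492, 1) = 492

Erdős-Ko-Rado (1961): when n ≥ 2k, max |F| = C(n−1, k−1). The bound is attained by the star {A : i ∈ A} for any fixed i ∈ [n]. Here C(493−1, 2−1) = C(492, 1) = 492.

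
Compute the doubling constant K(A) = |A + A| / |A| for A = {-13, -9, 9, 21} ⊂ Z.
K = |A + A| / |A| = 10/4 = 5/2

Enumerate A + A = {a + b : a, b ∈ A}. With |A| = 4, there are |A|^2 = 16 ordered sum pairs; collecting distinct values, A + A = {-26, -22, -18, -4, 0, 8, 12, 18, 30, 42}, so |A + A| = 10. Thus K = 10/4 = 5/2. For comparison, the minimum possible |A + A| over all 4-element sets is 2·4 − 1 = 7 (so min K = 7/4), attained only by arithmetic progressions.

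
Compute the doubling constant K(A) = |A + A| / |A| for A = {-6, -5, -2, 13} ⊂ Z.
K = |A + A| / |A| = 10/4 = 5/2

Enumerate A + A = {a + b : a, b ∈ A}. With |A| = 4, there are |A|^2 = 16 ordered sum pairs; collecting distinct values, A + A = {-12, -11, -10, -8, -7, -4, 7, 8, 11, 26}, so |A + A| = 10. Thus K = 10/4 = 5/2. For comparison, the minimum possible |A + A| over all 4-element sets is 2·4 − 1 = 7 (so min K = 7/4), attained only by arithmetic progressions.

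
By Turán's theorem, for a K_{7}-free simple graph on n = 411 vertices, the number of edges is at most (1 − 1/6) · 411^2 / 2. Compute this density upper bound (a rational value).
Turán density bound = (5/6) · 411^2/2 = 281535/4 ≈ 70383.75

Turán's theorem: ex(n, K_{r+1}) is achieved by the complete r-partite Turán graph T(n, r) with parts as balanced as possible, and is at most (1 − 1/r) · n^2/2. For r = 6, n = 411: the density bound is (5/6) · 168921/2 = 281535/4 ≈ 70383.75. The integer-valued extremum is e(T(411, 6)) = 70383, which is strictly less than the density bound 281535/4 since 6 ∤ 411 (the parts of T(411, 6) cannot all be equal).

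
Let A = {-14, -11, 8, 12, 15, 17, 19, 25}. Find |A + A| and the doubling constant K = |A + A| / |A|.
K = |A + A| / |A| = 33/8

Enumerate A + A = {a + b : a, b ∈ A}. With |A| = 8, there are |A|^2 = 64 ordered sum pairs; collecting distinct values, A + A = {-28, -25, -22, -6, -3, -2, 1, 3, 4, 5, 6, 8, 11, 14, 16, 20, 23, 24, 25, 27, 29, 30, 31, 32, 33, 34, 36, 37, 38, 40, 42, 44, 50}, so |A + A| = 33. Thus K = 33/8. For comparison, the minimum possible |A + A| over all 8-element sets is 2·8 − 1 = 15 (so min K = 15/8), attained only by arithmetic progressions.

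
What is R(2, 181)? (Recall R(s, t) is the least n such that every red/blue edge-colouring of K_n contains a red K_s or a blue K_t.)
R(2, 181) = 181

R(2, k) = k for all k ≥ 2: in a 2-colouring of K_k, either some edge is red (a red K_2) or all edges are blue (a blue K_k). And K_{180} coloured all-blue has no blue K_181, so R(2, 181) > 180. Hence R(2, 181) = 181.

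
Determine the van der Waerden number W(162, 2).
W(162, 2) = 162 + 1 = 163

A 2-term AP is any pair of integers, so a monochromatic 2-AP exists iff some colour is used at least twice. With 162 colours, the colouring i ↦ i on {1, ..., 162} uses each colour once, avoiding any monochromatic pair, so W(162, 2) > 162. For {1, ..., 163}, pigeonhole forces two integers of the same colour, which form a monochromatic 2-AP. Hence W(162, 2) = 163.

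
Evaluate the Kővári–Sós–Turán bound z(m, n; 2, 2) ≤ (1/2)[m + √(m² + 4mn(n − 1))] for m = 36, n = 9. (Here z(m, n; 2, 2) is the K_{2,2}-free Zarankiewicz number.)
z(36, 9; 2, 2) ≤ (1/2)[36 + √(36² + 4·36·9·8)] = (1/2)[36 + √11664] = 72

Kővári–Sós–Turán: let r_1, ..., r_36 be the row sums and z = Σ r_i the total number of 1s. Each pair of columns can share at most one row with both entries 1 (else a 2×2 all-ones block appears), so Σ_i C(r_i, 2) ≤ C(9, 2) = 36. By convexity Σ_i C(r_i, 2) ≥ 36·C(z/36, 2) = z(z − 36)/(2·36), giving z² − 36z − 36·9·8 ≤ 0 and hence z ≤ (1/2)[36 + √(1296 + 4·2592)] = (1/2)[36 + √11664] ≈ (1/2)(36 + 108) = 72.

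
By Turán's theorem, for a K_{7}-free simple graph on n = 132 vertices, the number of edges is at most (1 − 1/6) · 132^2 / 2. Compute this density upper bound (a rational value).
Turán density bound = (5/6) · 132^2/2 = 7260

Turán's theorem: ex(n, K_{r+1}) is achieved by the complete r-partite Turán graph T(n, r) with parts as balanced as possible, and is at most (1 − 1/r) · n^2/2. For r = 6, n = 132: the density bound is (5/6) · 17424/2 = 7260. Since 6 ∣ 132, the Turán graph T(132, 6) has parts of equal size 22, and its edge count e(T(132, 6)) = 7260 attains the density bound exactly.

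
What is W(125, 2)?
W(125, 2) = 125 + 1 = 126

A 2-term AP is any pair of integers, so a monochromatic 2-AP exists iff some colour is used at least twice. With 125 colours, the colouring i ↦ i on {1, ..., 125} uses each colour once, avoiding any monochromatic pair, so W(125, 2) > 125. For {1, ..., 126}, pigeonhole forces two integers of the same colour, which form a monochromatic 2-AP. Hence W(125, 2) = 126.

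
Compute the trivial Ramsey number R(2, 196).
R(2, 196) = 196

R(2, k) = k for all k ≥ 2: in a 2-colouring of K_k, either some edge is red (a red K_2) or all edges are blue (a blue K_k). And K_{195} coloured all-blue has no blue K_196, so R(2, 196) > 195. Hence R(2, 196) = 196.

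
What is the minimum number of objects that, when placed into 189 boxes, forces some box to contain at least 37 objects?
n = (37 − 1)·189 + 1 = 6805

By the generalised pigeonhole principle, to guarantee some box contains ≥ r objects we need more than (r − 1) · k objects total. Threshold: n = (r − 1) · k + 1. With r = 37 and k = 189: n = 36 · 189 + 1 = 6804 + 1 = 6805. For n = 6804 = 36 · 189, we can put exactly 36 objects in every box, avoiding 37 in any single one — so 6805 is tight.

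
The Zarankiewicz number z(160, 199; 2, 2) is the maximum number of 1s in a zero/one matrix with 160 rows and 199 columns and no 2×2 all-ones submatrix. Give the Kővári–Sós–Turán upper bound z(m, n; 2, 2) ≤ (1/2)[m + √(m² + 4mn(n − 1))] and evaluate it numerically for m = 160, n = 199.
z(160, 199; 2, 2) ≤ (1/2)[160 + √(160² + 4·160·199·198)] = (1/2)[160 + √25242880] = 2592.1146

Kővári–Sós–Turán: let r_1, ..., r_160 be the row sums and z = Σ r_i the total number of 1s. Each pair of columns can share at most one row with both entries 1 (else a 2×2 all-ones block appears), so Σ_i C(r_i, 2) ≤ C(199, 2) = 19701. By convexity Σ_i C(r_i, 2) ≥ 160·C(z/160, 2) = z(z − 160)/(2·160), giving z² − 160z − 160·199·198 ≤ 0 and hence z ≤ (1/2)[160 + √(25600 + 4·6304320)] = (1/2)[160 + √25242880] ≈ (1/2)(160 + 5024.2293) = 2592.1146.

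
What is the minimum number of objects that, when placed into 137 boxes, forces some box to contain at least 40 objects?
n = (40 − 1)·137 + 1 = 5344

By the generalised pigeonhole principle, to guarantee some box contains ≥ r objects we need more than (r − 1) · k objects total. Threshold: n = (r − 1) · k + 1. With r = 40 and k = 137: n = 39 · 137 + 1 = 5343 + 1 = 5344. For n = 5343 = 39 · 137, we can put exactly 39 objects in every box, avoiding 40 in any single one — so 5344 is tight.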